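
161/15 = 10 + 11/15=10.73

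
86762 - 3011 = 83751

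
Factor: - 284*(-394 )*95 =10630120 = 2^3 *5^1*19^1 * 71^1*197^1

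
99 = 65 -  - 34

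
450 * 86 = 38700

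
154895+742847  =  897742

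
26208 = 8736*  3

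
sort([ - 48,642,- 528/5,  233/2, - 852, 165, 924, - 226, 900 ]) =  [ - 852, -226,-528/5, - 48, 233/2, 165,642,900,924]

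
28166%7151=6713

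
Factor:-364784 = - 2^4 * 7^1*3257^1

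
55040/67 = 55040/67 = 821.49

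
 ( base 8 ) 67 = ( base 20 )2F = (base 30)1p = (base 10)55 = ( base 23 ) 29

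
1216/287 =1216/287 = 4.24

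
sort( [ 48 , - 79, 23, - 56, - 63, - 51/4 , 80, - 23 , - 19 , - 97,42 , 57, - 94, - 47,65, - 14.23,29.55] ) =[ - 97 , - 94, - 79, - 63, - 56 ,- 47,  -  23, - 19,  -  14.23,-51/4, 23, 29.55,42, 48, 57, 65, 80 ] 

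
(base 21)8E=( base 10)182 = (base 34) 5C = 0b10110110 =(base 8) 266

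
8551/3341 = 2+ 1869/3341 = 2.56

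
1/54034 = 1/54034 = 0.00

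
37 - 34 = 3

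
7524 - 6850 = 674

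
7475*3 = 22425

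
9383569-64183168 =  - 54799599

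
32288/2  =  16144 = 16144.00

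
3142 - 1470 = 1672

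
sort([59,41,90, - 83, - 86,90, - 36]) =[- 86, - 83, -36,41,59,90, 90]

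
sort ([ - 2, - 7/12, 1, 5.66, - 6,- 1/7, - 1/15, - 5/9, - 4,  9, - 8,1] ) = [ - 8, - 6  , - 4, - 2,-7/12, - 5/9, - 1/7, - 1/15,1,  1,5.66,  9 ] 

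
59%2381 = 59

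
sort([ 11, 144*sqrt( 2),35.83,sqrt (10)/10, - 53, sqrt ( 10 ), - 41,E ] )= [-53,- 41, sqrt( 10 )/10, E,sqrt ( 10 ),11,  35.83,144*sqrt( 2) ] 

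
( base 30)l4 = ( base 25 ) 109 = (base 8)1172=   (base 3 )212111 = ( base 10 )634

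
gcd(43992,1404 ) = 468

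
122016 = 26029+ 95987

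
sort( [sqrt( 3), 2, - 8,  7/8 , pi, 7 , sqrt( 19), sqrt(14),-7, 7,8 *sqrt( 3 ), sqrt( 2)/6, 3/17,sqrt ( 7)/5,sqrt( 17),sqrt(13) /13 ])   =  [ - 8, - 7,  3/17,sqrt(2)/6,sqrt(13 ) /13,sqrt(7 ) /5, 7/8, sqrt( 3),2 , pi,sqrt( 14), sqrt ( 17),sqrt(19 ),7, 7,8*sqrt(3) ] 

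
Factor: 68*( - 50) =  - 3400=- 2^3* 5^2*17^1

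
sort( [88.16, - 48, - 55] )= [ - 55,-48, 88.16]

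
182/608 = 91/304 = 0.30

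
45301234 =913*49618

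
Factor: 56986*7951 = 2^1*7951^1*28493^1 = 453095686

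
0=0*950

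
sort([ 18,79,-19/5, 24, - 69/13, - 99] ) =[ - 99, - 69/13, - 19/5, 18, 24,79] 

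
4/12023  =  4/12023 = 0.00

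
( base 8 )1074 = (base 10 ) 572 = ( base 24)NK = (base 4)20330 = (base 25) mm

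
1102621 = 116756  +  985865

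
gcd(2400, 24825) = 75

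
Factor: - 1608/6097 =- 24/91  =  -  2^3*3^1*7^( - 1 )*13^( - 1)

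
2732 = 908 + 1824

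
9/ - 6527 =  - 1  +  6518/6527=- 0.00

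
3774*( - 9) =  - 33966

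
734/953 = 734/953 =0.77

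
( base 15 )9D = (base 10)148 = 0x94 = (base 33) 4g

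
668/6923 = 668/6923 = 0.10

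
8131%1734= 1195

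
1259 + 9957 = 11216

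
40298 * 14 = 564172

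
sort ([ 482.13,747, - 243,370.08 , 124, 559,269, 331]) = [ - 243, 124, 269, 331,  370.08,482.13 , 559,747] 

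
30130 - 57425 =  - 27295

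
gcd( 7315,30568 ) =1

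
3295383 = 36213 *91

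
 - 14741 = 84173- 98914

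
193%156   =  37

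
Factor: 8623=8623^1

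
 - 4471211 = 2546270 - 7017481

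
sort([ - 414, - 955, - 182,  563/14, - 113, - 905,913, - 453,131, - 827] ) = [ - 955, - 905, - 827, - 453, - 414 , - 182, - 113,563/14, 131, 913]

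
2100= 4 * 525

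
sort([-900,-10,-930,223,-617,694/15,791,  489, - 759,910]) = [-930, - 900, - 759, - 617,-10,694/15,223,489,791 , 910]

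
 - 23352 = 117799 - 141151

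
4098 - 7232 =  - 3134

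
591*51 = 30141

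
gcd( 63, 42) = 21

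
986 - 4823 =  - 3837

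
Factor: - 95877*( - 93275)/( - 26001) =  - 3^(  -  2)*5^2*7^1*13^1*41^1*53^1* 67^1*107^( - 1) = - 331219525/963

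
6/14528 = 3/7264 = 0.00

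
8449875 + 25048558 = 33498433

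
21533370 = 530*40629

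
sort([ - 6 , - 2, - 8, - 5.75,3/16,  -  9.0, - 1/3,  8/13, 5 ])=[ - 9.0, - 8, - 6, - 5.75, - 2,-1/3,3/16,8/13,5 ] 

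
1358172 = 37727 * 36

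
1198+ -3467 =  - 2269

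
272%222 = 50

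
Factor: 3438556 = 2^2*11^1*17^1*4597^1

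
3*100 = 300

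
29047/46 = 29047/46 = 631.46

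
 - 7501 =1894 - 9395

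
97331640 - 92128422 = 5203218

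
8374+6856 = 15230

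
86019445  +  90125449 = 176144894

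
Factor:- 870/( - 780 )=29/26 = 2^(  -  1 ) * 13^( - 1)*29^1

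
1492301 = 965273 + 527028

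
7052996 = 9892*713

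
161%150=11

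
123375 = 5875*21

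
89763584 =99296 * 904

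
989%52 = 1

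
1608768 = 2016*798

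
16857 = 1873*9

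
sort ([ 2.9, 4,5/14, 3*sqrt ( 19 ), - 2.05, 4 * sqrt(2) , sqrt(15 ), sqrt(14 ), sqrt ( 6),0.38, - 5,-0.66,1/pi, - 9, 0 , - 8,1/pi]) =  [-9, - 8, - 5,- 2.05, - 0.66,  0,1/pi,1/pi, 5/14,  0.38, sqrt ( 6), 2.9,  sqrt( 14), sqrt( 15),4, 4*sqrt( 2 ), 3*sqrt ( 19 )]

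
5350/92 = 58+7/46=58.15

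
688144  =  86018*8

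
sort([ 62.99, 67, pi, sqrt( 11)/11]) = [sqrt( 11)/11,pi, 62.99,67]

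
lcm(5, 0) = 0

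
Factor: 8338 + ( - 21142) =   -  12804= - 2^2*3^1*11^1*97^1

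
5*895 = 4475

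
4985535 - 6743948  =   - 1758413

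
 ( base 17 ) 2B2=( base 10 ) 767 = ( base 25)15h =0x2FF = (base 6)3315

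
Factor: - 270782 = -2^1*135391^1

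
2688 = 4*672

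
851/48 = 17 + 35/48 = 17.73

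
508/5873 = 508/5873 = 0.09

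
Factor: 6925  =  5^2 * 277^1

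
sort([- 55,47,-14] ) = [  -  55, - 14,47] 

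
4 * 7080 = 28320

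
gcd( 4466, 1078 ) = 154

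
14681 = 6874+7807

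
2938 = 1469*2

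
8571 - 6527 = 2044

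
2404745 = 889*2705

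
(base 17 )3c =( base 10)63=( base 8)77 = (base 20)33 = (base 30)23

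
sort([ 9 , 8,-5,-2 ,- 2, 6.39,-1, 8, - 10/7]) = [ - 5, - 2, - 2, - 10/7,-1, 6.39,8,8,9] 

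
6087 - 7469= - 1382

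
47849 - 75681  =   - 27832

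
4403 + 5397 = 9800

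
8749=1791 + 6958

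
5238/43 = 5238/43 = 121.81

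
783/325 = 2 + 133/325= 2.41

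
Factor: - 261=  -3^2*29^1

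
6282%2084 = 30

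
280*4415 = 1236200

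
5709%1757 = 438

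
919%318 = 283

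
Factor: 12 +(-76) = -64  =  -2^6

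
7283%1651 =679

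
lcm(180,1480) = 13320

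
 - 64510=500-65010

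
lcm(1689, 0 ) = 0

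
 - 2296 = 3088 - 5384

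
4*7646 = 30584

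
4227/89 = 4227/89 = 47.49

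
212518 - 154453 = 58065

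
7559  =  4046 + 3513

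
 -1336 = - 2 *668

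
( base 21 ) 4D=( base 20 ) 4h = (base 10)97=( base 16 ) 61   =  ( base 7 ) 166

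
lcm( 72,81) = 648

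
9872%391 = 97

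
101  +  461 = 562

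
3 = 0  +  3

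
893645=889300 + 4345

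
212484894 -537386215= -324901321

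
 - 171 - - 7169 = 6998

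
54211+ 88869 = 143080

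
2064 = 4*516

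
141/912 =47/304= 0.15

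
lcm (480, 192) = 960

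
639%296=47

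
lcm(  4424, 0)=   0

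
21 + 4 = 25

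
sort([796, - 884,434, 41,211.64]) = [ - 884, 41, 211.64, 434 , 796] 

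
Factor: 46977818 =2^1*1181^1*19889^1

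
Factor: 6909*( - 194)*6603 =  - 2^1*3^2*7^2*31^1*47^1*71^1*97^1  =  -8850304638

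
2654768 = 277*9584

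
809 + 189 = 998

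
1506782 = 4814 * 313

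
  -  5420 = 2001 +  - 7421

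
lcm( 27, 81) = 81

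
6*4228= 25368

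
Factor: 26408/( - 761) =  - 2^3*761^( - 1)* 3301^1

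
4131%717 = 546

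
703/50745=703/50745  =  0.01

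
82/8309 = 82/8309 = 0.01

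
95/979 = 95/979 = 0.10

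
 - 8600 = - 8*1075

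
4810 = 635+4175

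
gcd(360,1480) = 40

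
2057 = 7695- 5638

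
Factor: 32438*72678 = 2357528964 = 2^2*3^1 * 7^2*331^1*12113^1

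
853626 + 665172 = 1518798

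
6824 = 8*853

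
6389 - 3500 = 2889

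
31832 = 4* 7958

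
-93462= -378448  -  -284986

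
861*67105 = 57777405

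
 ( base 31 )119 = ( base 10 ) 1001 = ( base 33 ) UB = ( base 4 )33221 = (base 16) 3E9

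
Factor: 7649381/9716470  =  2^( - 1) *5^( - 1)*19^1*229^( - 1) *367^1* 1097^1 * 4243^(-1)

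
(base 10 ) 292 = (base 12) 204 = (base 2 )100100100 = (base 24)c4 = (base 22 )D6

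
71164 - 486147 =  - 414983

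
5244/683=5244/683 = 7.68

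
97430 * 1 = 97430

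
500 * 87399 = 43699500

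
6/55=6/55 = 0.11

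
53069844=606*87574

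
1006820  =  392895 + 613925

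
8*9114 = 72912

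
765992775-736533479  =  29459296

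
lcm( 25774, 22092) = 154644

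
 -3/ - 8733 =1/2911 = 0.00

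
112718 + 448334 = 561052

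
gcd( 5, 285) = 5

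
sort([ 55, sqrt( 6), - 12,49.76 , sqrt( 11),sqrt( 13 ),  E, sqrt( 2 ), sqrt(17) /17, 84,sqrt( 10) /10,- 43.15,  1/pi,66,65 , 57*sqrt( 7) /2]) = [ - 43.15, - 12, sqrt(17) /17, sqrt( 10) /10, 1/pi, sqrt( 2), sqrt(6) , E , sqrt( 11 ), sqrt(13),49.76, 55, 65,  66,57*sqrt ( 7)/2, 84]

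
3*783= 2349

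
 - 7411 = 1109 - 8520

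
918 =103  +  815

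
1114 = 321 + 793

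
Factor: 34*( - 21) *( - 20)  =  14280 = 2^3*3^1*5^1  *  7^1*17^1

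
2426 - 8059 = - 5633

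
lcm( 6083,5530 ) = 60830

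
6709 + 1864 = 8573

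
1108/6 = 184+2/3 = 184.67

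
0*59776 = 0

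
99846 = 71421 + 28425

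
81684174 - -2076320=83760494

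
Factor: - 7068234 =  - 2^1 * 3^1*1178039^1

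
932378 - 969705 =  - 37327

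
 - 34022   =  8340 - 42362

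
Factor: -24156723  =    -  3^1*8052241^1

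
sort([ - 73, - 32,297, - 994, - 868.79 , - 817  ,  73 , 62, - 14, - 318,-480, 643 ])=[ - 994, - 868.79, - 817,-480, - 318, -73, - 32, - 14,62, 73,297,643]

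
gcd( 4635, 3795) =15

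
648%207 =27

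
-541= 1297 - 1838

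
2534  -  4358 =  -1824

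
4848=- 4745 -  - 9593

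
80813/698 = 80813/698 = 115.78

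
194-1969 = -1775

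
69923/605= 69923/605=115.58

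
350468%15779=3330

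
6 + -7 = - 1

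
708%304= 100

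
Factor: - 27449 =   -  27449^1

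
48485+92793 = 141278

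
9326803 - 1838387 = 7488416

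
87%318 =87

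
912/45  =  304/15 = 20.27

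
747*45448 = 33949656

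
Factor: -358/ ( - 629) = 2^1*17^( - 1)*37^( - 1)*179^1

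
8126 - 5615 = 2511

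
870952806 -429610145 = 441342661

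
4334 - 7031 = -2697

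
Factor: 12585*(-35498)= - 446742330 = -2^1*3^1*5^1*839^1 * 17749^1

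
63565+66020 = 129585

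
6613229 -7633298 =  - 1020069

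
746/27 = 746/27 = 27.63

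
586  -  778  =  -192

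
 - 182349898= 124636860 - 306986758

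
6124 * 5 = 30620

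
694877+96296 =791173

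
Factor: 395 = 5^1*79^1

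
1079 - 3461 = -2382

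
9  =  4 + 5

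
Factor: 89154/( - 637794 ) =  - 13/93 = -3^(-1)*13^1*31^( - 1) 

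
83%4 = 3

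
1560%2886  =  1560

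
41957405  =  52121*805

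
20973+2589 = 23562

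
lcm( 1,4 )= 4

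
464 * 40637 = 18855568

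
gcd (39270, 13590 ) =30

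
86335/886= 97 + 393/886 = 97.44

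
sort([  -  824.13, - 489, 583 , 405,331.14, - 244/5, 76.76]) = [- 824.13, - 489, - 244/5, 76.76 , 331.14,405, 583]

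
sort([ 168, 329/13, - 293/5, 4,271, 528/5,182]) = [-293/5, 4, 329/13, 528/5, 168,182, 271] 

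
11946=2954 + 8992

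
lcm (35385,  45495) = 318465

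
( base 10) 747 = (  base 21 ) 1EC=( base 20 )1H7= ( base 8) 1353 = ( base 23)19B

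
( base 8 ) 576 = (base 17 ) 158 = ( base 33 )BJ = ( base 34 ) B8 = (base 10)382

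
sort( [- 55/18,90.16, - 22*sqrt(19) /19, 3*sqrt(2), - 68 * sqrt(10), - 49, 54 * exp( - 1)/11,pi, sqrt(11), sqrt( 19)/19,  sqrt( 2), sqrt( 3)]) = [ - 68 * sqrt (10) , - 49, - 22 * sqrt( 19 ) /19,-55/18, sqrt( 19)/19,sqrt( 2), sqrt( 3 ),54 * exp( - 1)/11, pi,sqrt( 11)  ,  3*sqrt( 2), 90.16] 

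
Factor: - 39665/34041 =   -  3^(  -  1)*5^1*7^( - 1)*1621^ ( - 1 )*7933^1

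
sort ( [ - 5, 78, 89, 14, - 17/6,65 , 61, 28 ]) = [-5,-17/6 , 14, 28, 61, 65, 78, 89]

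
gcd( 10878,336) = 42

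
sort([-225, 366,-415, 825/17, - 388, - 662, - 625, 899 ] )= [  -  662,-625, - 415, - 388,- 225, 825/17, 366 , 899] 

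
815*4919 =4008985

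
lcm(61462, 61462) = 61462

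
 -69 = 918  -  987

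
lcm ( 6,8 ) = 24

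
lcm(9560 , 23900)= 47800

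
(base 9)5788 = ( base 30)4n2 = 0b1000011000100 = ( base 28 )5D8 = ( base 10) 4292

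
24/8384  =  3/1048 =0.00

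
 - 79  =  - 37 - 42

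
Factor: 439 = 439^1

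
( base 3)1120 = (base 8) 52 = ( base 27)1F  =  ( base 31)1B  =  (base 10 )42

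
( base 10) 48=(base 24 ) 20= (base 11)44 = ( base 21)26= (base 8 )60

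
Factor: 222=2^1*3^1*37^1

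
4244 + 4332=8576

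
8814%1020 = 654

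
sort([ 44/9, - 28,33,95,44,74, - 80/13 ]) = [ - 28,-80/13,  44/9,33, 44, 74, 95] 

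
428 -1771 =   -  1343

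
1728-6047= - 4319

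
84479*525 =44351475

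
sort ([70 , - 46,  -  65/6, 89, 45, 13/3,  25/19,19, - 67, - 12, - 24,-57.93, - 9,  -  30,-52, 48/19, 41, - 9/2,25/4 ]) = [  -  67,-57.93, - 52, - 46,-30 ,-24,-12,- 65/6,  -  9, - 9/2, 25/19,48/19,13/3,  25/4,19, 41, 45, 70, 89 ] 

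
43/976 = 43/976 = 0.04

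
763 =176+587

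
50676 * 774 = 39223224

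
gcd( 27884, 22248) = 4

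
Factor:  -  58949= - 11^1*23^1*233^1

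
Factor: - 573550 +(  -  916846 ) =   -  1490396 =-2^2* 409^1 *911^1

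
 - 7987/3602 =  - 7987/3602 = - 2.22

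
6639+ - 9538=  - 2899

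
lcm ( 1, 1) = 1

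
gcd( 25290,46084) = 562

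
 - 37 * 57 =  - 2109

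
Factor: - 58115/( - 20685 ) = 59/21= 3^ ( - 1 )*7^( - 1)*59^1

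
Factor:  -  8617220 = - 2^2*5^1*430861^1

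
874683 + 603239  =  1477922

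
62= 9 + 53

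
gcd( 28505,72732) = 1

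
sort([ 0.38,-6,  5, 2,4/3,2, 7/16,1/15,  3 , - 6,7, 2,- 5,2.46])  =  [ - 6, - 6, - 5 , 1/15,0.38,7/16, 4/3, 2,2,2 , 2.46, 3,5,7 ]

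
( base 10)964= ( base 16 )3C4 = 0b1111000100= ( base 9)1281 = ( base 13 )592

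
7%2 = 1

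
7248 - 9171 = - 1923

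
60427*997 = 60245719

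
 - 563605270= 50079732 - 613685002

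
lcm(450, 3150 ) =3150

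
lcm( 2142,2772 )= 47124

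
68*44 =2992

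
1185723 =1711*693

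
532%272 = 260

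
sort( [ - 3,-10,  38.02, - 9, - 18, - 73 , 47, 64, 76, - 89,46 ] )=[ - 89 , - 73, - 18, - 10 , - 9, - 3,  38.02,  46,47, 64, 76]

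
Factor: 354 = 2^1*3^1*59^1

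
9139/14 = 9139/14 = 652.79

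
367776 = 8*45972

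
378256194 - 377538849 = 717345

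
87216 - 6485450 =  - 6398234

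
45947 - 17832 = 28115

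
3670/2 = 1835= 1835.00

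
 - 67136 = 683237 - 750373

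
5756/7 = 5756/7 = 822.29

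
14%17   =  14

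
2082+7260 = 9342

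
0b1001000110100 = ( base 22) 9di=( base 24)824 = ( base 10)4660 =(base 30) 55a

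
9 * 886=7974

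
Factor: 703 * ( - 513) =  - 3^3 *19^2*37^1 = -360639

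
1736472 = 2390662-654190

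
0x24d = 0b1001001101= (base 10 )589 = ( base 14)301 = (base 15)294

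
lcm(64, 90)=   2880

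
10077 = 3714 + 6363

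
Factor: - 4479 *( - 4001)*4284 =2^2*3^3*7^1*17^1*1493^1*4001^1 = 76771332036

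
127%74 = 53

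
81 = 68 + 13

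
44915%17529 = 9857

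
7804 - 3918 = 3886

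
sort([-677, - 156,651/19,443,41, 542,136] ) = [ - 677, - 156,  651/19,41 , 136,443,542 ]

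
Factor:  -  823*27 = -3^3 *823^1  =  - 22221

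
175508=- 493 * ( - 356 )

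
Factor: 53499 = 3^1*17^1*1049^1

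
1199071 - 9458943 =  - 8259872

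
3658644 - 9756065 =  - 6097421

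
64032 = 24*2668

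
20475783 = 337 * 60759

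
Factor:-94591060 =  - 2^2 * 5^1*17^1 * 278209^1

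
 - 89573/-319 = 8143/29= 280.79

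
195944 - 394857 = -198913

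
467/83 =467/83 = 5.63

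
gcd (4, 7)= 1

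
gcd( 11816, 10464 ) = 8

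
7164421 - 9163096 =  - 1998675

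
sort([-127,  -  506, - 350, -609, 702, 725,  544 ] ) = [ - 609,- 506,- 350, - 127,544 , 702, 725]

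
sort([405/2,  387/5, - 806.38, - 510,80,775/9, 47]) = [ - 806.38,-510, 47, 387/5,80,775/9,405/2 ] 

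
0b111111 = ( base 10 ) 63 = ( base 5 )223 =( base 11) 58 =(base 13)4b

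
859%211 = 15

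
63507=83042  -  19535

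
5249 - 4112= 1137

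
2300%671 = 287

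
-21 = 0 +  - 21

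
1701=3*567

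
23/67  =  23/67=0.34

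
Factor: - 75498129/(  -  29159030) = 2^(  -  1)*3^3*5^( - 1)* 7^1*53^1* 7537^1*2915903^( - 1)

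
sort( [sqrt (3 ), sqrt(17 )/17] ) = [ sqrt(17 ) /17, sqrt ( 3 ) ] 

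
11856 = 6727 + 5129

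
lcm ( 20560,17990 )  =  143920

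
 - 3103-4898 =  - 8001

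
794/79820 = 397/39910=0.01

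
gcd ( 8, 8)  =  8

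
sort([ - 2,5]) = [ - 2, 5 ]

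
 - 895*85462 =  - 76488490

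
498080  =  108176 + 389904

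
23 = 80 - 57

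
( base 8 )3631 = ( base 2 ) 11110011001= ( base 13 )b68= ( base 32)1SP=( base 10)1945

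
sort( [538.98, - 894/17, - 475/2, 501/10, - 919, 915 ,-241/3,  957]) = [ - 919,-475/2,-241/3, - 894/17,501/10, 538.98,  915,  957]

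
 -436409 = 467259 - 903668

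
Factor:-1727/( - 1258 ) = 2^ ( -1 )*11^1*17^( - 1 )*37^(-1 )*  157^1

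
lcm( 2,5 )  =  10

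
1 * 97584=97584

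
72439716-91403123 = - 18963407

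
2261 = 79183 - 76922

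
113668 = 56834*2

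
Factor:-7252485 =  - 3^1*5^1*483499^1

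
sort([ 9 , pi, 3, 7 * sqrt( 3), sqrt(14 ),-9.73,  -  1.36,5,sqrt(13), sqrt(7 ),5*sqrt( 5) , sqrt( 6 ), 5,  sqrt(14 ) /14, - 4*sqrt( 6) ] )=[ - 4 * sqrt( 6 ),- 9.73, - 1.36, sqrt(14 )/14, sqrt(6),sqrt( 7), 3, pi,sqrt( 13),sqrt( 14 ),5, 5,9, 5 * sqrt( 5 ), 7 * sqrt( 3 )]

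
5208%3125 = 2083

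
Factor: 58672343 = 37^1 * 661^1*2399^1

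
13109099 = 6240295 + 6868804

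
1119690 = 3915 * 286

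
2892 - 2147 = 745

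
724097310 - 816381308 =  - 92283998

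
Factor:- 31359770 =  -  2^1*5^1*13^1*241229^1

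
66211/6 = 66211/6 = 11035.17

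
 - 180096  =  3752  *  ( - 48) 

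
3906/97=3906/97 =40.27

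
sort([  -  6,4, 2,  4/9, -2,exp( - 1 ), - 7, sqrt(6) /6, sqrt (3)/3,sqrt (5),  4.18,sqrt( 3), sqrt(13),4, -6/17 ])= [ - 7, - 6,  -  2, - 6/17, exp( - 1),sqrt (6)/6 , 4/9,sqrt( 3 )/3, sqrt( 3),2,sqrt( 5),sqrt( 13),4,4,4.18 ] 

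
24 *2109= 50616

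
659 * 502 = 330818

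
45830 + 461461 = 507291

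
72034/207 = 347 + 205/207 = 347.99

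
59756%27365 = 5026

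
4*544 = 2176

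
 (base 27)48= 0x74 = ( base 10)116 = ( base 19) 62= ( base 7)224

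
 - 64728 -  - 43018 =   -  21710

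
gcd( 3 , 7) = 1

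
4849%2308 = 233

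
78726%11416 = 10230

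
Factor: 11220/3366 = 10/3 = 2^1*3^( - 1)*5^1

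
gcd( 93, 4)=1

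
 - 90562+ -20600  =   - 111162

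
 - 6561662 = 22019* ( - 298) 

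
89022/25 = 3560 + 22/25 = 3560.88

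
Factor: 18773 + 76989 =2^1 * 47881^1 = 95762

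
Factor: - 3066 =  - 2^1*3^1 * 7^1*  73^1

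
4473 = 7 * 639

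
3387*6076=20579412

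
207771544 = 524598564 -316827020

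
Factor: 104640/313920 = 3^ (- 1 )   =  1/3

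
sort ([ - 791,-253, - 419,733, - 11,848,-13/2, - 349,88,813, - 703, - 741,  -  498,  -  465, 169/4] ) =[ - 791,-741, - 703, - 498, - 465 , - 419, - 349, - 253, - 11, - 13/2,169/4,  88,733, 813,848]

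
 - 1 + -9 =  - 10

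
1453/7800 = 1453/7800  =  0.19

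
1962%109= 0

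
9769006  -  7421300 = 2347706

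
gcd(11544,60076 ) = 4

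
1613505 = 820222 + 793283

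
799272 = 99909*8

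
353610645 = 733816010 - 380205365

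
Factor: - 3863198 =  - 2^1 * 1087^1 * 1777^1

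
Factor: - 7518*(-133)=999894 = 2^1 * 3^1*7^2*19^1*179^1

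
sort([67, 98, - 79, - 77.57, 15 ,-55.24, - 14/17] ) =[ - 79 , - 77.57, - 55.24, - 14/17 , 15, 67, 98 ]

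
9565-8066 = 1499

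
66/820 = 33/410 = 0.08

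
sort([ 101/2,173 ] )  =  [ 101/2 , 173]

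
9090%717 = 486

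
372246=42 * 8863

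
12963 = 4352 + 8611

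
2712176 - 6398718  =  -3686542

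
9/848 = 9/848 = 0.01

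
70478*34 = 2396252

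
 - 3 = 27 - 30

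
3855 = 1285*3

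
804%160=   4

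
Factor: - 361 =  - 19^2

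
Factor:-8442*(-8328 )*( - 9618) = -676193259168 = -  2^5*3^4*7^2  *  67^1*229^1*347^1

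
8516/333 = 25 + 191/333 = 25.57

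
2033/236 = 8+145/236=8.61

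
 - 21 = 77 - 98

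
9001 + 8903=17904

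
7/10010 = 1/1430 = 0.00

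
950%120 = 110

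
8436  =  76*111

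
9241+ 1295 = 10536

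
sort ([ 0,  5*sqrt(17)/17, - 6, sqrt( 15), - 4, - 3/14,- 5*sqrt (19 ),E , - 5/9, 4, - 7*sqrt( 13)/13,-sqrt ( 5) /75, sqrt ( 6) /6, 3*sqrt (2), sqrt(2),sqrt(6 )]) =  [ - 5*sqrt( 19 ), - 6, - 4, - 7*sqrt( 13)/13, - 5/9,- 3/14, - sqrt( 5)/75,0, sqrt(6 )/6,5 *sqrt( 17 ) /17,sqrt( 2), sqrt( 6),  E, sqrt(15),4,3*sqrt( 2) ] 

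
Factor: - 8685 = - 3^2*5^1*193^1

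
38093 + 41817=79910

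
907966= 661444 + 246522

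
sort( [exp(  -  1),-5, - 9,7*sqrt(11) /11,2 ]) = [ - 9, - 5, exp(  -  1),2,7*sqrt (11 )/11 ] 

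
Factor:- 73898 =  - 2^1*11^1*3359^1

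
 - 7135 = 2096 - 9231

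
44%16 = 12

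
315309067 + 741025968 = 1056335035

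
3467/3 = 1155+2/3 = 1155.67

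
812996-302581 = 510415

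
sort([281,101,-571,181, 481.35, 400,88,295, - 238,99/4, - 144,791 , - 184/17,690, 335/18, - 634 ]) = [ - 634,-571, - 238, - 144, - 184/17, 335/18, 99/4, 88,101,  181,281,295,400 , 481.35, 690, 791 ]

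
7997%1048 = 661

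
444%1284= 444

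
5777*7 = 40439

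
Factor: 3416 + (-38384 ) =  - 2^3*3^1*31^1*47^1 = - 34968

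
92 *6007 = 552644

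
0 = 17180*0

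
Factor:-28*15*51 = -2^2 * 3^2*5^1*7^1 * 17^1 = -21420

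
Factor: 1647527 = 7^2*33623^1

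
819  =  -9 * (- 91 )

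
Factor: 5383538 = 2^1* 1301^1  *  2069^1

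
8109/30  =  2703/10 = 270.30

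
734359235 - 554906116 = 179453119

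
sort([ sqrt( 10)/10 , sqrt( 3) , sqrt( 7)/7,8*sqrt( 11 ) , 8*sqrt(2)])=[ sqrt( 10 )/10,sqrt( 7)/7,sqrt( 3) , 8*sqrt( 2 ), 8 * sqrt( 11) ] 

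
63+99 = 162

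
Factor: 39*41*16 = 25584 = 2^4*3^1*13^1*41^1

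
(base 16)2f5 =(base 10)757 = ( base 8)1365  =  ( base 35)lm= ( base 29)Q3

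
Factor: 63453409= 37^1*1714957^1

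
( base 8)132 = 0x5a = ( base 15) 60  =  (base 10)90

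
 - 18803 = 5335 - 24138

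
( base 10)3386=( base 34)2VK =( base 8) 6472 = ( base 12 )1b62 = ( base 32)39Q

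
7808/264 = 976/33 = 29.58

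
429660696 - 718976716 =  -  289316020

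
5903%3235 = 2668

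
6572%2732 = 1108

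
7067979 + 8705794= 15773773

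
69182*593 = 41024926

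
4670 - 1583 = 3087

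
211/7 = 211/7 =30.14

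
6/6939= 2/2313 = 0.00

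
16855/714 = 23 + 433/714= 23.61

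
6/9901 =6/9901 = 0.00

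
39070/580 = 3907/58 = 67.36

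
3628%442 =92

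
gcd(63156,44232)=228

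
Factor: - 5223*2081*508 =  - 5521484004 = -  2^2*3^1 * 127^1*1741^1*2081^1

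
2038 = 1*2038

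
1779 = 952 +827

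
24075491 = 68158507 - 44083016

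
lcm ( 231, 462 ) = 462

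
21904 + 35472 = 57376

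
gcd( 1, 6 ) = 1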